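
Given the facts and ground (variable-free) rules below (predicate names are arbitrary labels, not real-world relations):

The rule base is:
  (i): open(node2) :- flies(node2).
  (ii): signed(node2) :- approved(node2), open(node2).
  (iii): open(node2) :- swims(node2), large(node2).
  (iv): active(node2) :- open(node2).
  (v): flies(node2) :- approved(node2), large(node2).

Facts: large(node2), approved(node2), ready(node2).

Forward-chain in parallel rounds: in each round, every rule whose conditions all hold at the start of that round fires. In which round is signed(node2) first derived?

Round 1 — (v), derive flies(node2).
Round 2 — (i), derive open(node2).
Round 3 — (ii), (iv), derive signed(node2), active(node2).
signed(node2) first appears in round 3.

3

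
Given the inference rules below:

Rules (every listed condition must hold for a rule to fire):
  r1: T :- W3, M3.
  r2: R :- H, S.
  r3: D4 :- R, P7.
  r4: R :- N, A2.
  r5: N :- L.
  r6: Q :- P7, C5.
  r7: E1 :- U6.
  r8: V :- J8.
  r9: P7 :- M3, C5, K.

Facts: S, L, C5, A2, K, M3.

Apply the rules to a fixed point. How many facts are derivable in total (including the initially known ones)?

11

Round 1 — r5, r9, derive N, P7.
Round 2 — r4, r6, derive R, Q.
Round 3 — r3, derive D4.
Closure: {A2, C5, D4, K, L, M3, N, P7, Q, R, S} — 11 facts.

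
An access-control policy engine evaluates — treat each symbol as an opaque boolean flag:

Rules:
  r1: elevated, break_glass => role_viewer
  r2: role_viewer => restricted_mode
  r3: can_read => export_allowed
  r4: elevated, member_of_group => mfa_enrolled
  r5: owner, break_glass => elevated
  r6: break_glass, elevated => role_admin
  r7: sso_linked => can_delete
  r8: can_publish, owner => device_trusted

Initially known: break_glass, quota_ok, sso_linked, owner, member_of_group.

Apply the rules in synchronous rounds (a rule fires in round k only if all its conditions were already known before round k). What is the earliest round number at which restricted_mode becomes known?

3

Round 1 fires r5, r7, giving elevated, can_delete.
Round 2 fires r1, r4, r6, giving role_viewer, mfa_enrolled, role_admin.
Round 3 fires r2, giving restricted_mode.
restricted_mode first appears in round 3.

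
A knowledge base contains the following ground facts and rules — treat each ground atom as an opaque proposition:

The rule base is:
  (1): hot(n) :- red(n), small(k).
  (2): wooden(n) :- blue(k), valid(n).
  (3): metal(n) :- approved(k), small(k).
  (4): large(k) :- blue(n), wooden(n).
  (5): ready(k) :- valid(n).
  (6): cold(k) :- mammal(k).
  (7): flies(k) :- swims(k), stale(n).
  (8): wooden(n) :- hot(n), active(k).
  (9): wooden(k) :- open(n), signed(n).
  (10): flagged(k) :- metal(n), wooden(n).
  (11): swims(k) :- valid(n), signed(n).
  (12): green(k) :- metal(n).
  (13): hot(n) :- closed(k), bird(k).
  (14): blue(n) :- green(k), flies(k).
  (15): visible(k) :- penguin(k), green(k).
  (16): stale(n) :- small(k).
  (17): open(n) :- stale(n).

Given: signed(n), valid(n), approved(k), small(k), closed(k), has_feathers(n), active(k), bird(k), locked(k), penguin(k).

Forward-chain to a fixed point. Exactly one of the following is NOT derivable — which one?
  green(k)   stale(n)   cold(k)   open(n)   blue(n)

cold(k)

[1] (3) [metal(n) :- approved(k), small(k).]; (5) [ready(k) :- valid(n).]; (11) [swims(k) :- valid(n), signed(n).]; (13) [hot(n) :- closed(k), bird(k).]; (16) [stale(n) :- small(k).]. ⇒ new: metal(n), ready(k), swims(k), hot(n), stale(n).
[2] (7) [flies(k) :- swims(k), stale(n).]; (8) [wooden(n) :- hot(n), active(k).]; (12) [green(k) :- metal(n).]; (17) [open(n) :- stale(n).]. ⇒ new: flies(k), wooden(n), green(k), open(n).
[3] (9) [wooden(k) :- open(n), signed(n).]; (10) [flagged(k) :- metal(n), wooden(n).]; (14) [blue(n) :- green(k), flies(k).]; (15) [visible(k) :- penguin(k), green(k).]. ⇒ new: wooden(k), flagged(k), blue(n), visible(k).
[4] (4) [large(k) :- blue(n), wooden(n).]. ⇒ new: large(k).
Derived: blue(n) (round 3), open(n) (round 2), stale(n) (round 1), green(k) (round 2). cold(k) never appears in any round.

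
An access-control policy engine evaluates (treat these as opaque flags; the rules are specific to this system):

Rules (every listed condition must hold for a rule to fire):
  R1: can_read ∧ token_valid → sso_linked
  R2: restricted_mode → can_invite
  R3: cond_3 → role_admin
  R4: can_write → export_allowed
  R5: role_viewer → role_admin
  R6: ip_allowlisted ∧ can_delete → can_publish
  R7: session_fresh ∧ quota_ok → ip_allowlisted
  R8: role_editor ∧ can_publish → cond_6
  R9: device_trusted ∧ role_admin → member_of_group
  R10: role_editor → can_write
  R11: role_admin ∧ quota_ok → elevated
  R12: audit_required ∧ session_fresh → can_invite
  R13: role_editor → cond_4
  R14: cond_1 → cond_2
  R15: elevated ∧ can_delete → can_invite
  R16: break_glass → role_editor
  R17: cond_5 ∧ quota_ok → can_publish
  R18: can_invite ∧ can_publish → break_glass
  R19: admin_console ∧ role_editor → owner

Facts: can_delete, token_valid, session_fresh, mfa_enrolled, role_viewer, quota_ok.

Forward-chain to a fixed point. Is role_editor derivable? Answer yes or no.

yes

Round 1: R5 [role_viewer → role_admin]; R7 [session_fresh ∧ quota_ok → ip_allowlisted]. Adds role_admin, ip_allowlisted.
Round 2: R6 [ip_allowlisted ∧ can_delete → can_publish]; R11 [role_admin ∧ quota_ok → elevated]. Adds can_publish, elevated.
Round 3: R15 [elevated ∧ can_delete → can_invite]. Adds can_invite.
Round 4: R18 [can_invite ∧ can_publish → break_glass]. Adds break_glass.
Round 5: R16 [break_glass → role_editor]. Adds role_editor.
Round 6: R8 [role_editor ∧ can_publish → cond_6]; R10 [role_editor → can_write]; R13 [role_editor → cond_4]. Adds cond_6, can_write, cond_4.
Round 7: R4 [can_write → export_allowed]. Adds export_allowed.
role_editor appears in round 5, so it is derivable.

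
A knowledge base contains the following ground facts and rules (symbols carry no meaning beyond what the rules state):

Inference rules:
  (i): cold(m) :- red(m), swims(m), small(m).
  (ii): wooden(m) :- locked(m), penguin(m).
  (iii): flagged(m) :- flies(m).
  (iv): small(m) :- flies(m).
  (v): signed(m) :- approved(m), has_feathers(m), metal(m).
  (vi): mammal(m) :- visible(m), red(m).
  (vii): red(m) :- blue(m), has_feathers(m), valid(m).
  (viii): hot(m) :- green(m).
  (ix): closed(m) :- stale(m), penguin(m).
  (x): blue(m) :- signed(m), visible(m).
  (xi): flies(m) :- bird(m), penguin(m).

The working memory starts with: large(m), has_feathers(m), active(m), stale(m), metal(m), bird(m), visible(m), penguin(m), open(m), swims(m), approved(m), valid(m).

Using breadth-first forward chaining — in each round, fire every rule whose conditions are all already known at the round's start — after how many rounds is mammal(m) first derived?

4

Round 1: (v) [signed(m) :- approved(m), has_feathers(m), metal(m).]; (ix) [closed(m) :- stale(m), penguin(m).]; (xi) [flies(m) :- bird(m), penguin(m).]. New: signed(m), closed(m), flies(m).
Round 2: (iii) [flagged(m) :- flies(m).]; (iv) [small(m) :- flies(m).]; (x) [blue(m) :- signed(m), visible(m).]. New: flagged(m), small(m), blue(m).
Round 3: (vii) [red(m) :- blue(m), has_feathers(m), valid(m).]. New: red(m).
Round 4: (i) [cold(m) :- red(m), swims(m), small(m).]; (vi) [mammal(m) :- visible(m), red(m).]. New: cold(m), mammal(m).
mammal(m) first appears in round 4.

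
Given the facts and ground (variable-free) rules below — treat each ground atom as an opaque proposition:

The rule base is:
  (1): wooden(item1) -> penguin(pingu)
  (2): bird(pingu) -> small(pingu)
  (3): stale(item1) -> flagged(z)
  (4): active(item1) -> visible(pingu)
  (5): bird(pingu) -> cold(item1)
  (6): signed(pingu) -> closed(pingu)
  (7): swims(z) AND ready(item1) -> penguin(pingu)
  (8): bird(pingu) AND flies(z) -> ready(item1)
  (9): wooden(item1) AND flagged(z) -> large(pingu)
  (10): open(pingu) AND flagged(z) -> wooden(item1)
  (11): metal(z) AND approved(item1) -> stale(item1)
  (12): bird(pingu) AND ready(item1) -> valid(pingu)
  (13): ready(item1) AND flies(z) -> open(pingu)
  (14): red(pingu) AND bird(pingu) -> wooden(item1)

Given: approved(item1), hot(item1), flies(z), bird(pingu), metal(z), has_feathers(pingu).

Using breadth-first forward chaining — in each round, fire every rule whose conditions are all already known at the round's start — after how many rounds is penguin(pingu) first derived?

[1] (2) [bird(pingu) -> small(pingu)]; (5) [bird(pingu) -> cold(item1)]; (8) [bird(pingu) AND flies(z) -> ready(item1)]; (11) [metal(z) AND approved(item1) -> stale(item1)]. ⇒ new: small(pingu), cold(item1), ready(item1), stale(item1).
[2] (3) [stale(item1) -> flagged(z)]; (12) [bird(pingu) AND ready(item1) -> valid(pingu)]; (13) [ready(item1) AND flies(z) -> open(pingu)]. ⇒ new: flagged(z), valid(pingu), open(pingu).
[3] (10) [open(pingu) AND flagged(z) -> wooden(item1)]. ⇒ new: wooden(item1).
[4] (1) [wooden(item1) -> penguin(pingu)]; (9) [wooden(item1) AND flagged(z) -> large(pingu)]. ⇒ new: penguin(pingu), large(pingu).
penguin(pingu) first appears in round 4.

4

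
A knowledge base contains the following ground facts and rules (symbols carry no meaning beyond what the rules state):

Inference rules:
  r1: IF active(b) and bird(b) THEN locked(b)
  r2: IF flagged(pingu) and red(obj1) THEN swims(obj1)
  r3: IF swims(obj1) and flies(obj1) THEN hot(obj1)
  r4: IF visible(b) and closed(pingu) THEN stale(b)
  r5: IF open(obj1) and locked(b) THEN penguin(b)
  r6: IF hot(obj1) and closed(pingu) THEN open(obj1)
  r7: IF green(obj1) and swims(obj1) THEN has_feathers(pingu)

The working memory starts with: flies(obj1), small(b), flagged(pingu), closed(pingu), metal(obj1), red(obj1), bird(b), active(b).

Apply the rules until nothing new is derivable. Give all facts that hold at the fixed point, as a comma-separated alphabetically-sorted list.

Round 1 fires r1, r2, giving locked(b), swims(obj1).
Round 2 fires r3, giving hot(obj1).
Round 3 fires r6, giving open(obj1).
Round 4 fires r5, giving penguin(b).

active(b), bird(b), closed(pingu), flagged(pingu), flies(obj1), hot(obj1), locked(b), metal(obj1), open(obj1), penguin(b), red(obj1), small(b), swims(obj1)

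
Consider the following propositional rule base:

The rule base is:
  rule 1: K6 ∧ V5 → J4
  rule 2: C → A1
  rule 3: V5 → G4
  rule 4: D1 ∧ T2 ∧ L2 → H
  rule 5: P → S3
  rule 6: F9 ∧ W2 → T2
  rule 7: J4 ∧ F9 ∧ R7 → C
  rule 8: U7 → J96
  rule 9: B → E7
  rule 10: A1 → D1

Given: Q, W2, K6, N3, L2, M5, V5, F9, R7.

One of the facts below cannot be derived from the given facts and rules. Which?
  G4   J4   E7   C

E7

Round 1 fires rule 1, rule 3, rule 6, giving J4, G4, T2.
Round 2 fires rule 7, giving C.
Round 3 fires rule 2, giving A1.
Round 4 fires rule 10, giving D1.
Round 5 fires rule 4, giving H.
Derived: J4 (round 1), G4 (round 1), C (round 2). E7 never appears in any round.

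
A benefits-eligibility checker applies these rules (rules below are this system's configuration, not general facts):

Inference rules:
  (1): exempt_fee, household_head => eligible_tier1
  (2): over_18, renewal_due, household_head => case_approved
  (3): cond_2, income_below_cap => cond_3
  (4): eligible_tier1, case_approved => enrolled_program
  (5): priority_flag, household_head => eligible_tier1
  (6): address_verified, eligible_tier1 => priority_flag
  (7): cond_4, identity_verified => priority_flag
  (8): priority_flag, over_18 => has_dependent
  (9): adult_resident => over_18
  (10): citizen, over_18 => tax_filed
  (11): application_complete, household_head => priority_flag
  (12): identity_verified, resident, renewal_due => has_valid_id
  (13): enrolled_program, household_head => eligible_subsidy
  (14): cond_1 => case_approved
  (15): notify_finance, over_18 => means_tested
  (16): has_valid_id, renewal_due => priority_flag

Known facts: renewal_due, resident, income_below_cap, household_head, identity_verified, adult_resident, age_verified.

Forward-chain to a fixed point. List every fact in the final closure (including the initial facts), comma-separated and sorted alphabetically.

adult_resident, age_verified, case_approved, eligible_subsidy, eligible_tier1, enrolled_program, has_dependent, has_valid_id, household_head, identity_verified, income_below_cap, over_18, priority_flag, renewal_due, resident

Round 1 fires (9), (12), giving over_18, has_valid_id.
Round 2 fires (2), (16), giving case_approved, priority_flag.
Round 3 fires (5), (8), giving eligible_tier1, has_dependent.
Round 4 fires (4), giving enrolled_program.
Round 5 fires (13), giving eligible_subsidy.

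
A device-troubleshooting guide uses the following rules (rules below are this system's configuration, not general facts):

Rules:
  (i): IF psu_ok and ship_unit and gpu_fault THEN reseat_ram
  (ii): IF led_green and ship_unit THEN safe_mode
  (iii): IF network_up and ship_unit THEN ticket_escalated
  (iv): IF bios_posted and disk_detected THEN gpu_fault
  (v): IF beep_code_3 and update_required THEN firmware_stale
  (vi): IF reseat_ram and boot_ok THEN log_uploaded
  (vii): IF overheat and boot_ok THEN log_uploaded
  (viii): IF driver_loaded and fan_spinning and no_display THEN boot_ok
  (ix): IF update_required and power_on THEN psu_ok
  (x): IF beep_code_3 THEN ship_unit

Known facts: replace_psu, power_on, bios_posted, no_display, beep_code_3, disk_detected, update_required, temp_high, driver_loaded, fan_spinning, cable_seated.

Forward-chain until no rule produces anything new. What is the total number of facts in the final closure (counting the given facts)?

18

Round 1 fires (iv), (v), (viii), (ix), (x), giving gpu_fault, firmware_stale, boot_ok, psu_ok, ship_unit.
Round 2 fires (i), giving reseat_ram.
Round 3 fires (vi), giving log_uploaded.
Closure: {beep_code_3, bios_posted, boot_ok, cable_seated, disk_detected, driver_loaded, fan_spinning, firmware_stale, gpu_fault, log_uploaded, no_display, power_on, psu_ok, replace_psu, reseat_ram, ship_unit, temp_high, update_required} — 18 facts.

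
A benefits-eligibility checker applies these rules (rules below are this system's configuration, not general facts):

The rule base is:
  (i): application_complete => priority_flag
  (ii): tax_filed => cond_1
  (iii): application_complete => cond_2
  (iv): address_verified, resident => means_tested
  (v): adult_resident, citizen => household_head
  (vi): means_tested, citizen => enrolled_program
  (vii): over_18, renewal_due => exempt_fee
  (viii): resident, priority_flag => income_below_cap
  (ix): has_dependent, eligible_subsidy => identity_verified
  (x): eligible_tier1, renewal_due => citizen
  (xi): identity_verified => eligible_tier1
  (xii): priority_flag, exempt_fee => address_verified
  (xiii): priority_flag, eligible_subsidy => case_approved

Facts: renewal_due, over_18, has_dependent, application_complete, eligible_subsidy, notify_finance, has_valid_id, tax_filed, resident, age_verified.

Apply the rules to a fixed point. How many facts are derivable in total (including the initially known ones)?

Round 1 fires (i), (ii), (iii), (vii), (ix), giving priority_flag, cond_1, cond_2, exempt_fee, identity_verified.
Round 2 fires (viii), (xi), (xii), (xiii), giving income_below_cap, eligible_tier1, address_verified, case_approved.
Round 3 fires (iv), (x), giving means_tested, citizen.
Round 4 fires (vi), giving enrolled_program.
Closure: {address_verified, age_verified, application_complete, case_approved, citizen, cond_1, cond_2, eligible_subsidy, eligible_tier1, enrolled_program, exempt_fee, has_dependent, has_valid_id, identity_verified, income_below_cap, means_tested, notify_finance, over_18, priority_flag, renewal_due, resident, tax_filed} — 22 facts.

22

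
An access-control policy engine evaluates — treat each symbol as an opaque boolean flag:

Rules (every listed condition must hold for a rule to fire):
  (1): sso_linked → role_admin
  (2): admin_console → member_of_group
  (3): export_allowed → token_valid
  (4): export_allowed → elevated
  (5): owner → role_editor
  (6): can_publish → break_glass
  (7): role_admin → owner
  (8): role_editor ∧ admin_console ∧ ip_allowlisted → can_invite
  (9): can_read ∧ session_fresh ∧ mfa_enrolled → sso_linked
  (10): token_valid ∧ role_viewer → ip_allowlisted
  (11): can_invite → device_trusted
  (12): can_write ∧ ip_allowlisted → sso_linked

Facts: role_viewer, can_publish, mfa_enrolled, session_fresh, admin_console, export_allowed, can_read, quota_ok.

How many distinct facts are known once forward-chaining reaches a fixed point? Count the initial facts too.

19

[1] (2) [admin_console → member_of_group]; (3) [export_allowed → token_valid]; (4) [export_allowed → elevated]; (6) [can_publish → break_glass]; (9) [can_read ∧ session_fresh ∧ mfa_enrolled → sso_linked]. ⇒ new: member_of_group, token_valid, elevated, break_glass, sso_linked.
[2] (1) [sso_linked → role_admin]; (10) [token_valid ∧ role_viewer → ip_allowlisted]. ⇒ new: role_admin, ip_allowlisted.
[3] (7) [role_admin → owner]. ⇒ new: owner.
[4] (5) [owner → role_editor]. ⇒ new: role_editor.
[5] (8) [role_editor ∧ admin_console ∧ ip_allowlisted → can_invite]. ⇒ new: can_invite.
[6] (11) [can_invite → device_trusted]. ⇒ new: device_trusted.
Closure: {admin_console, break_glass, can_invite, can_publish, can_read, device_trusted, elevated, export_allowed, ip_allowlisted, member_of_group, mfa_enrolled, owner, quota_ok, role_admin, role_editor, role_viewer, session_fresh, sso_linked, token_valid} — 19 facts.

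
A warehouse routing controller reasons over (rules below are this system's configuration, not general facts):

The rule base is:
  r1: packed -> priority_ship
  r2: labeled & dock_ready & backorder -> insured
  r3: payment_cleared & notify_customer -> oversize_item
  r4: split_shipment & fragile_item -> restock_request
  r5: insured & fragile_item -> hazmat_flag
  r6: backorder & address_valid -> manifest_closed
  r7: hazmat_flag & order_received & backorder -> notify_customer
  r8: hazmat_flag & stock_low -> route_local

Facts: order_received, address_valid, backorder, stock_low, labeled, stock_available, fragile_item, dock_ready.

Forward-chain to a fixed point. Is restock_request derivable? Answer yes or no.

[1] r2 [labeled & dock_ready & backorder -> insured]; r6 [backorder & address_valid -> manifest_closed]. ⇒ new: insured, manifest_closed.
[2] r5 [insured & fragile_item -> hazmat_flag]. ⇒ new: hazmat_flag.
[3] r7 [hazmat_flag & order_received & backorder -> notify_customer]; r8 [hazmat_flag & stock_low -> route_local]. ⇒ new: notify_customer, route_local.
Fixed point reached. restock_request is concluded only by r4; r4 needs split_shipment (never derived).

no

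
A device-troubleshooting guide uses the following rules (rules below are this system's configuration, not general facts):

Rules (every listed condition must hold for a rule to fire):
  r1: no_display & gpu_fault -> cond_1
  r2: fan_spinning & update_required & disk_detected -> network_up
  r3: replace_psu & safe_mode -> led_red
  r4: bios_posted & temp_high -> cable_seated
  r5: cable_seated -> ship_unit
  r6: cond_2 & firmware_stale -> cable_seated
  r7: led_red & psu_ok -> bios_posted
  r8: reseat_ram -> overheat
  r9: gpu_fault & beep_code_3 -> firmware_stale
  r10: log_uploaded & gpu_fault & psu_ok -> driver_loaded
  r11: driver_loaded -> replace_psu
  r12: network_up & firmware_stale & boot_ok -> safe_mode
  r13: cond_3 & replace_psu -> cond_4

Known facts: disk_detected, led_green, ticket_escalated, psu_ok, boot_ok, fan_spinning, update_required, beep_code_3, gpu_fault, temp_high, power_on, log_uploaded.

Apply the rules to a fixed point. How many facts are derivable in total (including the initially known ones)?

Round 1: r2 [fan_spinning & update_required & disk_detected -> network_up]; r9 [gpu_fault & beep_code_3 -> firmware_stale]; r10 [log_uploaded & gpu_fault & psu_ok -> driver_loaded]. New: network_up, firmware_stale, driver_loaded.
Round 2: r11 [driver_loaded -> replace_psu]; r12 [network_up & firmware_stale & boot_ok -> safe_mode]. New: replace_psu, safe_mode.
Round 3: r3 [replace_psu & safe_mode -> led_red]. New: led_red.
Round 4: r7 [led_red & psu_ok -> bios_posted]. New: bios_posted.
Round 5: r4 [bios_posted & temp_high -> cable_seated]. New: cable_seated.
Round 6: r5 [cable_seated -> ship_unit]. New: ship_unit.
Closure: {beep_code_3, bios_posted, boot_ok, cable_seated, disk_detected, driver_loaded, fan_spinning, firmware_stale, gpu_fault, led_green, led_red, log_uploaded, network_up, power_on, psu_ok, replace_psu, safe_mode, ship_unit, temp_high, ticket_escalated, update_required} — 21 facts.

21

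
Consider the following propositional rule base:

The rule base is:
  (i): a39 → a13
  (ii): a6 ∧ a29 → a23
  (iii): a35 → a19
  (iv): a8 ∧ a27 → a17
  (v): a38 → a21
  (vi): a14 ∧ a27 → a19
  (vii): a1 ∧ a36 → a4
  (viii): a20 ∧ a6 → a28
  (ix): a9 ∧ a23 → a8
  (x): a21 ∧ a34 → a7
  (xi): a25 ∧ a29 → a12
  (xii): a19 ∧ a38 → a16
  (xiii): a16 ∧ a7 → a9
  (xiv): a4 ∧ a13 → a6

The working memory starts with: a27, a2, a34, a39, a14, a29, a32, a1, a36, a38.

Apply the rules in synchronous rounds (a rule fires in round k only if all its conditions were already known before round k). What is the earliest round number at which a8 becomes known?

Round 1 — (i), (v), (vi), (vii), derive a13, a21, a19, a4.
Round 2 — (x), (xii), (xiv), derive a7, a16, a6.
Round 3 — (ii), (xiii), derive a23, a9.
Round 4 — (ix), derive a8.
a8 first appears in round 4.

4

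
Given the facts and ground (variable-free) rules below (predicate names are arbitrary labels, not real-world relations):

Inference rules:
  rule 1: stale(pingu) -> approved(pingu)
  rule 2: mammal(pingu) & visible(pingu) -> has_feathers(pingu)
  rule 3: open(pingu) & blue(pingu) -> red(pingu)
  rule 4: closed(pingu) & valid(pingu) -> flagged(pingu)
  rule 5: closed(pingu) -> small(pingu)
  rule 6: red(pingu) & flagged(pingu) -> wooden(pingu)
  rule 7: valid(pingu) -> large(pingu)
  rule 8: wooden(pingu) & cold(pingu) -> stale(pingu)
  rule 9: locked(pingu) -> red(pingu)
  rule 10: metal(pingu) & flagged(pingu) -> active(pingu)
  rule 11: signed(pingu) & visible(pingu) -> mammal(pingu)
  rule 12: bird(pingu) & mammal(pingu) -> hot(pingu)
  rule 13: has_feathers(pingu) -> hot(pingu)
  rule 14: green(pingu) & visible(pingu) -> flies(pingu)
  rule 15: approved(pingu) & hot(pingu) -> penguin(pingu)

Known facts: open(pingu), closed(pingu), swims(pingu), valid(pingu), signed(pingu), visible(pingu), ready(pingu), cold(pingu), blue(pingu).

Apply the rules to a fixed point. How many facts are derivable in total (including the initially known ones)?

Round 1 — rule 3, rule 4, rule 5, rule 7, rule 11, derive red(pingu), flagged(pingu), small(pingu), large(pingu), mammal(pingu).
Round 2 — rule 2, rule 6, derive has_feathers(pingu), wooden(pingu).
Round 3 — rule 8, rule 13, derive stale(pingu), hot(pingu).
Round 4 — rule 1, derive approved(pingu).
Round 5 — rule 15, derive penguin(pingu).
Closure: {approved(pingu), blue(pingu), closed(pingu), cold(pingu), flagged(pingu), has_feathers(pingu), hot(pingu), large(pingu), mammal(pingu), open(pingu), penguin(pingu), ready(pingu), red(pingu), signed(pingu), small(pingu), stale(pingu), swims(pingu), valid(pingu), visible(pingu), wooden(pingu)} — 20 facts.

20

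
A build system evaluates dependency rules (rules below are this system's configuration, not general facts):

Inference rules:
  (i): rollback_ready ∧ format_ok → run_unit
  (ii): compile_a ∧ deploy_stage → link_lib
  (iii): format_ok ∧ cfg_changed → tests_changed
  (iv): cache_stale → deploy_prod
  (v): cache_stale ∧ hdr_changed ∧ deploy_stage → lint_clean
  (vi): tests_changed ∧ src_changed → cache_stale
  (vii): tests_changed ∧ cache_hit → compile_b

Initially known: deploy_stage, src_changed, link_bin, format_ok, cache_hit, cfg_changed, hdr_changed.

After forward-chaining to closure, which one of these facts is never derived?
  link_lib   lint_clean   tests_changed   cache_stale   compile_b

link_lib

Round 1 fires (iii), giving tests_changed.
Round 2 fires (vi), (vii), giving cache_stale, compile_b.
Round 3 fires (iv), (v), giving deploy_prod, lint_clean.
Derived: tests_changed (round 1), compile_b (round 2), lint_clean (round 3), cache_stale (round 2). link_lib never appears in any round.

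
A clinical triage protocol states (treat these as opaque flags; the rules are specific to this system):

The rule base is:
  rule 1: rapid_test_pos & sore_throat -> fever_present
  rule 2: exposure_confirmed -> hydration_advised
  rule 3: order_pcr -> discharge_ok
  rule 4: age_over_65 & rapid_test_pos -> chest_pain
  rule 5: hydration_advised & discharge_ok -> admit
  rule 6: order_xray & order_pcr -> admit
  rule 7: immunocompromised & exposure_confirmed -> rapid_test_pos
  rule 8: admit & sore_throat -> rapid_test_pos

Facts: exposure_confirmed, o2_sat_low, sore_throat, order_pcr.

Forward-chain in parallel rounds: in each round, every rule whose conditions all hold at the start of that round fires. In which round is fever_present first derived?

[1] rule 2 [exposure_confirmed -> hydration_advised]; rule 3 [order_pcr -> discharge_ok]. ⇒ new: hydration_advised, discharge_ok.
[2] rule 5 [hydration_advised & discharge_ok -> admit]. ⇒ new: admit.
[3] rule 8 [admit & sore_throat -> rapid_test_pos]. ⇒ new: rapid_test_pos.
[4] rule 1 [rapid_test_pos & sore_throat -> fever_present]. ⇒ new: fever_present.
fever_present first appears in round 4.

4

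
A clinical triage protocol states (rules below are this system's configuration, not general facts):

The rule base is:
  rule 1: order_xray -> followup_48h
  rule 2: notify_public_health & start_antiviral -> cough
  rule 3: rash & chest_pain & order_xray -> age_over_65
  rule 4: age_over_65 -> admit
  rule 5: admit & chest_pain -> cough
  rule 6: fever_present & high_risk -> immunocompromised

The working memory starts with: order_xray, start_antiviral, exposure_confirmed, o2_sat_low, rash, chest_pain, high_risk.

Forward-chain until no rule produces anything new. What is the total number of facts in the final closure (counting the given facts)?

Round 1 — rule 1, rule 3, derive followup_48h, age_over_65.
Round 2 — rule 4, derive admit.
Round 3 — rule 5, derive cough.
Closure: {admit, age_over_65, chest_pain, cough, exposure_confirmed, followup_48h, high_risk, o2_sat_low, order_xray, rash, start_antiviral} — 11 facts.

11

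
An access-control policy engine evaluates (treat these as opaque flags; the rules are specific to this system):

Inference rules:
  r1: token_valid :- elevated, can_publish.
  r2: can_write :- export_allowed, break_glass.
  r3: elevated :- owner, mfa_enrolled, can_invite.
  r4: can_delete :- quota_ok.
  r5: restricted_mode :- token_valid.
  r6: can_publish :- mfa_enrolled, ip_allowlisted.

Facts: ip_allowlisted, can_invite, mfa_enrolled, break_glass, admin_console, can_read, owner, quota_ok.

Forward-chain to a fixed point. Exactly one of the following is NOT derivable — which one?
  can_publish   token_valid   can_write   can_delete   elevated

Round 1 fires r3, r4, r6, giving elevated, can_delete, can_publish.
Round 2 fires r1, giving token_valid.
Round 3 fires r5, giving restricted_mode.
Derived: token_valid (round 2), can_publish (round 1), elevated (round 1), can_delete (round 1). can_write never appears in any round.

can_write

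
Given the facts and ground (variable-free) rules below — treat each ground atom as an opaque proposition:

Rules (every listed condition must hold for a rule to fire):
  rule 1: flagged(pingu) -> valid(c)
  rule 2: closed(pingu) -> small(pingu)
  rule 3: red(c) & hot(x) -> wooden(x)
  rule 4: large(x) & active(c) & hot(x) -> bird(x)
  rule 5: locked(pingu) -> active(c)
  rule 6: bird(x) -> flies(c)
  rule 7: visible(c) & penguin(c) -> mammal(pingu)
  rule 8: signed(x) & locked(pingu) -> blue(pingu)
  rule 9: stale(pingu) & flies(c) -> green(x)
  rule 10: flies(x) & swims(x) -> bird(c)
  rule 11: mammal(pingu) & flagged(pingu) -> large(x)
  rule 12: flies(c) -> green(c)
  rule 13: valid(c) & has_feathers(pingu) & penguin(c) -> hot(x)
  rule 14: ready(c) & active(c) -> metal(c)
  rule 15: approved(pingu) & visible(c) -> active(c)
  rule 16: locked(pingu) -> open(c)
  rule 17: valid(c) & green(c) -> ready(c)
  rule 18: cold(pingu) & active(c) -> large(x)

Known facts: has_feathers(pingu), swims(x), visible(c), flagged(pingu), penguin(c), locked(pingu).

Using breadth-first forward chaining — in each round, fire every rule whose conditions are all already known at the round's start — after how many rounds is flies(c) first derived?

4

Round 1 — rule 1, rule 5, rule 7, rule 16, derive valid(c), active(c), mammal(pingu), open(c).
Round 2 — rule 11, rule 13, derive large(x), hot(x).
Round 3 — rule 4, derive bird(x).
Round 4 — rule 6, derive flies(c).
flies(c) first appears in round 4.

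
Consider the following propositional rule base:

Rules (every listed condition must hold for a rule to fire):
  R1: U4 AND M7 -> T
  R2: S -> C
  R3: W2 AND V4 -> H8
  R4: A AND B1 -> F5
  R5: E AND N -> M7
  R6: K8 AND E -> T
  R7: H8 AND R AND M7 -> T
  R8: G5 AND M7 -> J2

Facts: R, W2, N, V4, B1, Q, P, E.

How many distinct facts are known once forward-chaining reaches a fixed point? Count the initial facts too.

11

Round 1 — R3, R5, derive H8, M7.
Round 2 — R7, derive T.
Closure: {B1, E, H8, M7, N, P, Q, R, T, V4, W2} — 11 facts.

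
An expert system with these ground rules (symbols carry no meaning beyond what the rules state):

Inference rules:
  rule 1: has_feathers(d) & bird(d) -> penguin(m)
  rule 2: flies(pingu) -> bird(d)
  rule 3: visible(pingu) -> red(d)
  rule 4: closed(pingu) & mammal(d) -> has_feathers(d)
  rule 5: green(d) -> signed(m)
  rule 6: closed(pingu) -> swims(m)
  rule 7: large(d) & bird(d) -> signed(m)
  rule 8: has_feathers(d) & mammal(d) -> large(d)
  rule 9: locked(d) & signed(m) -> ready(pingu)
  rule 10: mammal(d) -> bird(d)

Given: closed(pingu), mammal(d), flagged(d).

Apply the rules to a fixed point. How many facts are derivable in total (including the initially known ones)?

Round 1 fires rule 4, rule 6, rule 10, giving has_feathers(d), swims(m), bird(d).
Round 2 fires rule 1, rule 8, giving penguin(m), large(d).
Round 3 fires rule 7, giving signed(m).
Closure: {bird(d), closed(pingu), flagged(d), has_feathers(d), large(d), mammal(d), penguin(m), signed(m), swims(m)} — 9 facts.

9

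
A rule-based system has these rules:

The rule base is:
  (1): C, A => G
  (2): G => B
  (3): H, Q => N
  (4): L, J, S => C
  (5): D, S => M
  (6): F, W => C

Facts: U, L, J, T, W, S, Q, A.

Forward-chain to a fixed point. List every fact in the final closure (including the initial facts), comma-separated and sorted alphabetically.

Round 1: (4) [L, J, S => C]. Adds C.
Round 2: (1) [C, A => G]. Adds G.
Round 3: (2) [G => B]. Adds B.

A, B, C, G, J, L, Q, S, T, U, W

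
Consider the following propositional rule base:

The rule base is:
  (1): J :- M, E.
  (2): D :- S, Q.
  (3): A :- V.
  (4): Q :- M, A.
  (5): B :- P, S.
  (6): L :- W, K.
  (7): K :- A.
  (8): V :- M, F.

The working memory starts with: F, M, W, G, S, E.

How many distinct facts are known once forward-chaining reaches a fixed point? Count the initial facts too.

13

Round 1 fires (1), (8), giving J, V.
Round 2 fires (3), giving A.
Round 3 fires (4), (7), giving Q, K.
Round 4 fires (2), (6), giving D, L.
Closure: {A, D, E, F, G, J, K, L, M, Q, S, V, W} — 13 facts.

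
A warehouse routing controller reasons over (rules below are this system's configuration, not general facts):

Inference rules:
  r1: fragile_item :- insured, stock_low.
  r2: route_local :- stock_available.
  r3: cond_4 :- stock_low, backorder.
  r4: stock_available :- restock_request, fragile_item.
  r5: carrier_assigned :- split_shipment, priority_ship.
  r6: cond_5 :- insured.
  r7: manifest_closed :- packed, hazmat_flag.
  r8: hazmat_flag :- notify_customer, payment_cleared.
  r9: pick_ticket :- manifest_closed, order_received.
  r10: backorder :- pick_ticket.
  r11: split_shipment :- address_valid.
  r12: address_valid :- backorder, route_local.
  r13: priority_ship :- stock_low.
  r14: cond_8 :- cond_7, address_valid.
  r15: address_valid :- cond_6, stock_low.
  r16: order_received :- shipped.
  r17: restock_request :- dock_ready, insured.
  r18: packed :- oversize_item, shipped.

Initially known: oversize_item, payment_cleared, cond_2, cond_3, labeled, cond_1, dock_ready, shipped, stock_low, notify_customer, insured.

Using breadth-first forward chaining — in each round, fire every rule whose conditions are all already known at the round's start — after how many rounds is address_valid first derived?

5

Round 1: r1 [fragile_item :- insured, stock_low.]; r6 [cond_5 :- insured.]; r8 [hazmat_flag :- notify_customer, payment_cleared.]; r13 [priority_ship :- stock_low.]; r16 [order_received :- shipped.]; r17 [restock_request :- dock_ready, insured.]; r18 [packed :- oversize_item, shipped.]. Adds fragile_item, cond_5, hazmat_flag, priority_ship, order_received, restock_request, packed.
Round 2: r4 [stock_available :- restock_request, fragile_item.]; r7 [manifest_closed :- packed, hazmat_flag.]. Adds stock_available, manifest_closed.
Round 3: r2 [route_local :- stock_available.]; r9 [pick_ticket :- manifest_closed, order_received.]. Adds route_local, pick_ticket.
Round 4: r10 [backorder :- pick_ticket.]. Adds backorder.
Round 5: r3 [cond_4 :- stock_low, backorder.]; r12 [address_valid :- backorder, route_local.]. Adds cond_4, address_valid.
address_valid first appears in round 5.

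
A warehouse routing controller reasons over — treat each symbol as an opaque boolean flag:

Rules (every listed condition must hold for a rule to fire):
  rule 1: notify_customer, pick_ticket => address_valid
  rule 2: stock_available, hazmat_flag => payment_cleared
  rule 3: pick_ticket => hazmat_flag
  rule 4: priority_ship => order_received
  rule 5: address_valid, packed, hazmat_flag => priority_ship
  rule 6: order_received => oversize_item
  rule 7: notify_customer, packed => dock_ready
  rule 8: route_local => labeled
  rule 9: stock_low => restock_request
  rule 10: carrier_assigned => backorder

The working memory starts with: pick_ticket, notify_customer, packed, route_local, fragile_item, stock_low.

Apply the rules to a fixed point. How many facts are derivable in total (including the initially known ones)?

14

Round 1: rule 1 [notify_customer, pick_ticket => address_valid]; rule 3 [pick_ticket => hazmat_flag]; rule 7 [notify_customer, packed => dock_ready]; rule 8 [route_local => labeled]; rule 9 [stock_low => restock_request]. New: address_valid, hazmat_flag, dock_ready, labeled, restock_request.
Round 2: rule 5 [address_valid, packed, hazmat_flag => priority_ship]. New: priority_ship.
Round 3: rule 4 [priority_ship => order_received]. New: order_received.
Round 4: rule 6 [order_received => oversize_item]. New: oversize_item.
Closure: {address_valid, dock_ready, fragile_item, hazmat_flag, labeled, notify_customer, order_received, oversize_item, packed, pick_ticket, priority_ship, restock_request, route_local, stock_low} — 14 facts.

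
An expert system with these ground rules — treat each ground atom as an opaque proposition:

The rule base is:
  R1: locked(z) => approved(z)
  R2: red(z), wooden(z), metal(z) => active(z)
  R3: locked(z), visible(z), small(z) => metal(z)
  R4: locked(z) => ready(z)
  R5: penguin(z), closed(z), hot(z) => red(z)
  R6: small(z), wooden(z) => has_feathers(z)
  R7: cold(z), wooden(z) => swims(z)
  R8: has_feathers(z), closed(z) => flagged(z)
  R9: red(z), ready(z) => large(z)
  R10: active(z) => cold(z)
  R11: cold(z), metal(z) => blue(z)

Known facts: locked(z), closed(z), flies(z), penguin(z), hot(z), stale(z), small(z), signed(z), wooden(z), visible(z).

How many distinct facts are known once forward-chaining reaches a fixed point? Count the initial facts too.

Round 1 — R1, R3, R4, R5, R6, derive approved(z), metal(z), ready(z), red(z), has_feathers(z).
Round 2 — R2, R8, R9, derive active(z), flagged(z), large(z).
Round 3 — R10, derive cold(z).
Round 4 — R7, R11, derive swims(z), blue(z).
Closure: {active(z), approved(z), blue(z), closed(z), cold(z), flagged(z), flies(z), has_feathers(z), hot(z), large(z), locked(z), metal(z), penguin(z), ready(z), red(z), signed(z), small(z), stale(z), swims(z), visible(z), wooden(z)} — 21 facts.

21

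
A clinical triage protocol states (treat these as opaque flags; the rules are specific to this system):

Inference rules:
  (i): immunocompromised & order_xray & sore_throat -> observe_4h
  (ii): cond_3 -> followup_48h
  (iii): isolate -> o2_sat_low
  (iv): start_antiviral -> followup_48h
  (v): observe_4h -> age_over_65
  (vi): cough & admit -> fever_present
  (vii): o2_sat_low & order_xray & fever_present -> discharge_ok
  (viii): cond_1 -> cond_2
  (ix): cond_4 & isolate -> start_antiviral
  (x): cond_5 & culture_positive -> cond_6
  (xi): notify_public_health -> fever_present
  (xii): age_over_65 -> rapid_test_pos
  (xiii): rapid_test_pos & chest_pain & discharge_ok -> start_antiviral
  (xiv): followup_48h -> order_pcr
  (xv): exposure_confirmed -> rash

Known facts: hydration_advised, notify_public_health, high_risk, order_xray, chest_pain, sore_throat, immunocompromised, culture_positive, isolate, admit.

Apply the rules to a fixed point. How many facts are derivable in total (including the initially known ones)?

19

[1] (i) [immunocompromised & order_xray & sore_throat -> observe_4h]; (iii) [isolate -> o2_sat_low]; (xi) [notify_public_health -> fever_present]. ⇒ new: observe_4h, o2_sat_low, fever_present.
[2] (v) [observe_4h -> age_over_65]; (vii) [o2_sat_low & order_xray & fever_present -> discharge_ok]. ⇒ new: age_over_65, discharge_ok.
[3] (xii) [age_over_65 -> rapid_test_pos]. ⇒ new: rapid_test_pos.
[4] (xiii) [rapid_test_pos & chest_pain & discharge_ok -> start_antiviral]. ⇒ new: start_antiviral.
[5] (iv) [start_antiviral -> followup_48h]. ⇒ new: followup_48h.
[6] (xiv) [followup_48h -> order_pcr]. ⇒ new: order_pcr.
Closure: {admit, age_over_65, chest_pain, culture_positive, discharge_ok, fever_present, followup_48h, high_risk, hydration_advised, immunocompromised, isolate, notify_public_health, o2_sat_low, observe_4h, order_pcr, order_xray, rapid_test_pos, sore_throat, start_antiviral} — 19 facts.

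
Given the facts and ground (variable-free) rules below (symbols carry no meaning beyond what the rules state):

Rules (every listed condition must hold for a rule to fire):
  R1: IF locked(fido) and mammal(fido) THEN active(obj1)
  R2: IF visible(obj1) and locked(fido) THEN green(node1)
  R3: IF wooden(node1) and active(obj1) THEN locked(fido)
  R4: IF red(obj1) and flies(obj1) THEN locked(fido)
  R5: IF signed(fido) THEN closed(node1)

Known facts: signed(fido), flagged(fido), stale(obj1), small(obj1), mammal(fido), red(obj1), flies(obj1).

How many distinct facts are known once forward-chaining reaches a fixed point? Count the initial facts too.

Round 1 fires R4, R5, giving locked(fido), closed(node1).
Round 2 fires R1, giving active(obj1).
Closure: {active(obj1), closed(node1), flagged(fido), flies(obj1), locked(fido), mammal(fido), red(obj1), signed(fido), small(obj1), stale(obj1)} — 10 facts.

10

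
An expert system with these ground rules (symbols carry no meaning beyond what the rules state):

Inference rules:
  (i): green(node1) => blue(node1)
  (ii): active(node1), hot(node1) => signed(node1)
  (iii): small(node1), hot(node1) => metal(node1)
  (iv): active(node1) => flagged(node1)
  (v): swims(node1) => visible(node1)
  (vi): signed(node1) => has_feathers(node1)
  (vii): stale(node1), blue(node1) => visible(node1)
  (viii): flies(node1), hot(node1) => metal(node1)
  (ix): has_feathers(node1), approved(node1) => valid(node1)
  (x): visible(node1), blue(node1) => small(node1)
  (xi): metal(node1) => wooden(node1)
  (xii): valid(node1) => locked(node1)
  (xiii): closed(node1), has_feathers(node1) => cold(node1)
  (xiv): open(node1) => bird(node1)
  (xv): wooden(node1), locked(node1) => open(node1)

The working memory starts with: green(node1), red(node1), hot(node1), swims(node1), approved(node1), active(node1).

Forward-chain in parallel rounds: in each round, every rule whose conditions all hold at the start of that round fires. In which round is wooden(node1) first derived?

4

Round 1 — (i), (ii), (iv), (v), derive blue(node1), signed(node1), flagged(node1), visible(node1).
Round 2 — (vi), (x), derive has_feathers(node1), small(node1).
Round 3 — (iii), (ix), derive metal(node1), valid(node1).
Round 4 — (xi), (xii), derive wooden(node1), locked(node1).
wooden(node1) first appears in round 4.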